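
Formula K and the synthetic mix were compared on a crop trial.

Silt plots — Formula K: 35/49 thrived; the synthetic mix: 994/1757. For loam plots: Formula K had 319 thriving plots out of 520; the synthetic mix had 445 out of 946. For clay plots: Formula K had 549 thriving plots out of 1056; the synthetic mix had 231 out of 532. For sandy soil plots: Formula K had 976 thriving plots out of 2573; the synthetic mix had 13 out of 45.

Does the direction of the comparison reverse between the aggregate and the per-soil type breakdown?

Yes

Silt: Formula K 35/49 = 71.4%, the synthetic mix 994/1757 = 56.6% → Formula K
Loam: Formula K 319/520 = 61.3%, the synthetic mix 445/946 = 47.0% → Formula K
Clay: Formula K 549/1056 = 52.0%, the synthetic mix 231/532 = 43.4% → Formula K
Sandy soil: Formula K 976/2573 = 37.9%, the synthetic mix 13/45 = 28.9% → Formula K
Overall: Formula K 1879/4198 = 44.8%, the synthetic mix 1683/3280 = 51.3% → the synthetic mix
Formula K wins each soil group but the synthetic mix wins overall — the comparison reverses. Formula K's plots skew toward sandy soil, which has a lower base rate.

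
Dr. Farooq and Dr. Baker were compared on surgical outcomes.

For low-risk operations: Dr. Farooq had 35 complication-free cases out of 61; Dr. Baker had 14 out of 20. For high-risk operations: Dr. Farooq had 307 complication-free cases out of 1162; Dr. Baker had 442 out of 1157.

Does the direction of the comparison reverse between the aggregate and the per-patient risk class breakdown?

No

Low-risk: Dr. Farooq 35/61 = 57.4%, Dr. Baker 14/20 = 70.0% → Dr. Baker
High-risk: Dr. Farooq 307/1162 = 26.4%, Dr. Baker 442/1157 = 38.2% → Dr. Baker
Overall: Dr. Farooq 342/1223 = 28.0%, Dr. Baker 456/1177 = 38.7% → Dr. Baker
Dr. Baker wins overall and in every patient risk group — no reversal.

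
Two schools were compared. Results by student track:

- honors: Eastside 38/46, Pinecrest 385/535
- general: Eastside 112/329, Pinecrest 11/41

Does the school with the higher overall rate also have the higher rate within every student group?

No

Honors: Eastside 38/46 = 82.6%, Pinecrest 385/535 = 72.0% → Eastside
General: Eastside 112/329 = 34.0%, Pinecrest 11/41 = 26.8% → Eastside
Overall: Eastside 150/375 = 40.0%, Pinecrest 396/576 = 68.8% → Pinecrest
Eastside wins each student group but Pinecrest wins overall — the comparison reverses. Eastside's students skew toward general, which has a lower base rate.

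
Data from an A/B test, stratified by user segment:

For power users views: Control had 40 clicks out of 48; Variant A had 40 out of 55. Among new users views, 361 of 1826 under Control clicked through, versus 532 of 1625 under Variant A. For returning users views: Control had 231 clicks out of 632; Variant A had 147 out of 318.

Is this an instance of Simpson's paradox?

Power users: Control 40/48 = 83.3%, Variant A 40/55 = 72.7% → Control
New users: Control 361/1826 = 19.8%, Variant A 532/1625 = 32.7% → Variant A
Returning users: Control 231/632 = 36.6%, Variant A 147/318 = 46.2% → Variant A
Overall: Control 632/2506 = 25.2%, Variant A 719/1998 = 36.0% → Variant A
Neither sweeps: Control wins 1 of 3 groups, Variant A wins 2. Variant A wins overall but not every group — no Simpson reversal.

No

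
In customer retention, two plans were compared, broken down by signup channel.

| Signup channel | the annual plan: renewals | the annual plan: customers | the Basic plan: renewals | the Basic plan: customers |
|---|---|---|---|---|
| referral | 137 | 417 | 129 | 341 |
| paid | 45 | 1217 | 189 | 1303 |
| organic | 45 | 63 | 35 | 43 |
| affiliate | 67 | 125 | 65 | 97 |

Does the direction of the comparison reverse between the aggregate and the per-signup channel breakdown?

Referral: the annual plan 137/417 = 32.9%, the Basic plan 129/341 = 37.8% → the Basic plan
Paid: the annual plan 45/1217 = 3.7%, the Basic plan 189/1303 = 14.5% → the Basic plan
Organic: the annual plan 45/63 = 71.4%, the Basic plan 35/43 = 81.4% → the Basic plan
Affiliate: the annual plan 67/125 = 53.6%, the Basic plan 65/97 = 67.0% → the Basic plan
Overall: the annual plan 294/1822 = 16.1%, the Basic plan 418/1784 = 23.4% → the Basic plan
The Basic plan wins overall and in every signup group — no reversal.

No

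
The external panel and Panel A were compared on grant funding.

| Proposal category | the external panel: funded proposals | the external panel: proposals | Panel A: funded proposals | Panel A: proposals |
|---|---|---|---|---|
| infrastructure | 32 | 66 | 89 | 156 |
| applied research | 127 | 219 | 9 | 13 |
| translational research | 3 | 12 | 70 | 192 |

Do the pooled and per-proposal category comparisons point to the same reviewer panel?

Infrastructure: the external panel 32/66 = 48.5%, Panel A 89/156 = 57.1% → Panel A
Applied research: the external panel 127/219 = 58.0%, Panel A 9/13 = 69.2% → Panel A
Translational research: the external panel 3/12 = 25.0%, Panel A 70/192 = 36.5% → Panel A
Overall: the external panel 162/297 = 54.5%, Panel A 168/361 = 46.5% → the external panel
Panel A wins each proposal group but the external panel wins overall — the comparison reverses. Panel A's proposals skew toward translational research, which has a lower base rate.

No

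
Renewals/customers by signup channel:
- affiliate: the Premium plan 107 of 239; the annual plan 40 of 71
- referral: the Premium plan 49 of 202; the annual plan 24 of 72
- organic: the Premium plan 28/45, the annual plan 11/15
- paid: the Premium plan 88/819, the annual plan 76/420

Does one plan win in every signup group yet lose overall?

No

Affiliate: the Premium plan 107/239 = 44.8%, the annual plan 40/71 = 56.3% → the annual plan
Referral: the Premium plan 49/202 = 24.3%, the annual plan 24/72 = 33.3% → the annual plan
Organic: the Premium plan 28/45 = 62.2%, the annual plan 11/15 = 73.3% → the annual plan
Paid: the Premium plan 88/819 = 10.7%, the annual plan 76/420 = 18.1% → the annual plan
Overall: the Premium plan 272/1305 = 20.8%, the annual plan 151/578 = 26.1% → the annual plan
The annual plan wins overall and in every signup group — no reversal.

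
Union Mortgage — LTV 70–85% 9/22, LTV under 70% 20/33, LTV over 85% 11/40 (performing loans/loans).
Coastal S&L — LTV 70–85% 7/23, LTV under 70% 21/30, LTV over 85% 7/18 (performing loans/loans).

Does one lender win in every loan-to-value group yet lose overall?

LTV 70–85%: Union Mortgage 9/22 = 40.9%, Coastal S&L 7/23 = 30.4% → Union Mortgage
LTV under 70%: Union Mortgage 20/33 = 60.6%, Coastal S&L 21/30 = 70.0% → Coastal S&L
LTV over 85%: Union Mortgage 11/40 = 27.5%, Coastal S&L 7/18 = 38.9% → Coastal S&L
Overall: Union Mortgage 40/95 = 42.1%, Coastal S&L 35/71 = 49.3% → Coastal S&L
Neither sweeps: Union Mortgage wins 1 of 3 groups, Coastal S&L wins 2. Coastal S&L wins overall but not every group — no Simpson reversal.

No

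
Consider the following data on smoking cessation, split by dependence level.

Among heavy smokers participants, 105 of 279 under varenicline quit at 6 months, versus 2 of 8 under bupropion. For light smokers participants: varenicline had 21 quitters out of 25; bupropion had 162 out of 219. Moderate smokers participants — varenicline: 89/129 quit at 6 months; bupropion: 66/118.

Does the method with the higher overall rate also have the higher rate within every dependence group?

Heavy smokers: varenicline 105/279 = 37.6%, bupropion 2/8 = 25.0% → varenicline
Light smokers: varenicline 21/25 = 84.0%, bupropion 162/219 = 74.0% → varenicline
Moderate smokers: varenicline 89/129 = 69.0%, bupropion 66/118 = 55.9% → varenicline
Overall: varenicline 215/433 = 49.7%, bupropion 230/345 = 66.7% → bupropion
Varenicline wins each dependence group but bupropion wins overall — the comparison reverses. Varenicline's participants skew toward heavy smokers, which has a lower base rate.

No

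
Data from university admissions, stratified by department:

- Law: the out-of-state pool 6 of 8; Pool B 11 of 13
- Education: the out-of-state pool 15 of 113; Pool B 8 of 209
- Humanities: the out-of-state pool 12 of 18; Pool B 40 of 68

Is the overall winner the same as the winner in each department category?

No

Law: the out-of-state pool 6/8 = 75.0%, Pool B 11/13 = 84.6% → Pool B
Education: the out-of-state pool 15/113 = 13.3%, Pool B 8/209 = 3.8% → the out-of-state pool
Humanities: the out-of-state pool 12/18 = 66.7%, Pool B 40/68 = 58.8% → the out-of-state pool
Overall: the out-of-state pool 33/139 = 23.7%, Pool B 59/290 = 20.3% → the out-of-state pool
Neither sweeps: the out-of-state pool wins 2 of 3 groups, Pool B wins 1. The out-of-state pool wins overall but not every group — no Simpson reversal.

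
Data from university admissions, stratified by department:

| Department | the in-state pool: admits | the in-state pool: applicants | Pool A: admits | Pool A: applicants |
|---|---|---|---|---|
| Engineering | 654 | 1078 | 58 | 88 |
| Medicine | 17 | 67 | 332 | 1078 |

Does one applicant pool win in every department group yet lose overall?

Engineering: the in-state pool 654/1078 = 60.7%, Pool A 58/88 = 65.9% → Pool A
Medicine: the in-state pool 17/67 = 25.4%, Pool A 332/1078 = 30.8% → Pool A
Overall: the in-state pool 671/1145 = 58.6%, Pool A 390/1166 = 33.4% → the in-state pool
Pool A wins each department group but the in-state pool wins overall — the comparison reverses. Pool A's applicants skew toward Medicine, which has a lower base rate.

Yes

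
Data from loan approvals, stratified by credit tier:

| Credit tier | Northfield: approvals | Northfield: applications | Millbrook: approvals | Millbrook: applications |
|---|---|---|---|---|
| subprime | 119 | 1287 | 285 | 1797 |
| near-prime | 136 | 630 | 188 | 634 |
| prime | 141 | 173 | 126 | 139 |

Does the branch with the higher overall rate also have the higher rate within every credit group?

Yes

Subprime: Northfield 119/1287 = 9.2%, Millbrook 285/1797 = 15.9% → Millbrook
Near-prime: Northfield 136/630 = 21.6%, Millbrook 188/634 = 29.7% → Millbrook
Prime: Northfield 141/173 = 81.5%, Millbrook 126/139 = 90.6% → Millbrook
Overall: Northfield 396/2090 = 18.9%, Millbrook 599/2570 = 23.3% → Millbrook
Millbrook wins overall and in every credit group — no reversal.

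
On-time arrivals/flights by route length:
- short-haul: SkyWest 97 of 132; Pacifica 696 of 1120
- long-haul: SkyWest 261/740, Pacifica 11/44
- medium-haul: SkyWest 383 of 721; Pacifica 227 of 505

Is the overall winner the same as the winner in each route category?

Short-haul: SkyWest 97/132 = 73.5%, Pacifica 696/1120 = 62.1% → SkyWest
Long-haul: SkyWest 261/740 = 35.3%, Pacifica 11/44 = 25.0% → SkyWest
Medium-haul: SkyWest 383/721 = 53.1%, Pacifica 227/505 = 45.0% → SkyWest
Overall: SkyWest 741/1593 = 46.5%, Pacifica 934/1669 = 56.0% → Pacifica
SkyWest wins each route group but Pacifica wins overall — the comparison reverses. SkyWest's flights skew toward long-haul, which has a lower base rate.

No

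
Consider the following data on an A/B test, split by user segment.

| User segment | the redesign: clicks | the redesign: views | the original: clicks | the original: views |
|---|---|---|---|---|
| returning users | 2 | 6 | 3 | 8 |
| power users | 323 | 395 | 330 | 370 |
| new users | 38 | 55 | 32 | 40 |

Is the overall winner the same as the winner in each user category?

Yes

Returning users: the redesign 2/6 = 33.3%, the original 3/8 = 37.5% → the original
Power users: the redesign 323/395 = 81.8%, the original 330/370 = 89.2% → the original
New users: the redesign 38/55 = 69.1%, the original 32/40 = 80.0% → the original
Overall: the redesign 363/456 = 79.6%, the original 365/418 = 87.3% → the original
The original wins overall and in every user group — no reversal.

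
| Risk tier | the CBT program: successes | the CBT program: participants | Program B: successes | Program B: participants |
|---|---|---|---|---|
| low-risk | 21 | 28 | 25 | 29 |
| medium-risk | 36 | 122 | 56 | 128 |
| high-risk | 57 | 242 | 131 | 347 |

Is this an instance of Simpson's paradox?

No

Low-risk: the CBT program 21/28 = 75.0%, Program B 25/29 = 86.2% → Program B
Medium-risk: the CBT program 36/122 = 29.5%, Program B 56/128 = 43.8% → Program B
High-risk: the CBT program 57/242 = 23.6%, Program B 131/347 = 37.8% → Program B
Overall: the CBT program 114/392 = 29.1%, Program B 212/504 = 42.1% → Program B
Program B wins overall and in every risk group — no reversal.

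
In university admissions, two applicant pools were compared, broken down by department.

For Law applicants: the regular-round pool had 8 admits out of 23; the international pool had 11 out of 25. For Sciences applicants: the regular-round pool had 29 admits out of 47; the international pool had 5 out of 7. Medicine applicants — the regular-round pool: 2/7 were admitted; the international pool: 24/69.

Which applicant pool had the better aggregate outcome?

the regular-round pool

Law: the regular-round pool 8/23 = 34.8%, the international pool 11/25 = 44.0% → the international pool
Sciences: the regular-round pool 29/47 = 61.7%, the international pool 5/7 = 71.4% → the international pool
Medicine: the regular-round pool 2/7 = 28.6%, the international pool 24/69 = 34.8% → the international pool
Overall: the regular-round pool 39/77 = 50.6%, the international pool 40/101 = 39.6% → the regular-round pool
(The international pool wins every department group but the regular-round pool wins overall — the international pool's applicants skew toward the low-rate Medicine group.)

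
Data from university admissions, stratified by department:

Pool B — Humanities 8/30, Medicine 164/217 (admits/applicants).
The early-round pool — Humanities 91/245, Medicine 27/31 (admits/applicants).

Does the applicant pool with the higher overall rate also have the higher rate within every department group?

Humanities: Pool B 8/30 = 26.7%, the early-round pool 91/245 = 37.1% → the early-round pool
Medicine: Pool B 164/217 = 75.6%, the early-round pool 27/31 = 87.1% → the early-round pool
Overall: Pool B 172/247 = 69.6%, the early-round pool 118/276 = 42.8% → Pool B
The early-round pool wins each department group but Pool B wins overall — the comparison reverses. The early-round pool's applicants skew toward Humanities, which has a lower base rate.

No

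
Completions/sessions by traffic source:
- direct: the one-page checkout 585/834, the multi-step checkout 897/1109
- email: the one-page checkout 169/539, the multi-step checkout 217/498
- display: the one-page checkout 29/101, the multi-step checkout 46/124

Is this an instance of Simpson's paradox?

Direct: the one-page checkout 585/834 = 70.1%, the multi-step checkout 897/1109 = 80.9% → the multi-step checkout
Email: the one-page checkout 169/539 = 31.4%, the multi-step checkout 217/498 = 43.6% → the multi-step checkout
Display: the one-page checkout 29/101 = 28.7%, the multi-step checkout 46/124 = 37.1% → the multi-step checkout
Overall: the one-page checkout 783/1474 = 53.1%, the multi-step checkout 1160/1731 = 67.0% → the multi-step checkout
The multi-step checkout wins overall and in every traffic group — no reversal.

No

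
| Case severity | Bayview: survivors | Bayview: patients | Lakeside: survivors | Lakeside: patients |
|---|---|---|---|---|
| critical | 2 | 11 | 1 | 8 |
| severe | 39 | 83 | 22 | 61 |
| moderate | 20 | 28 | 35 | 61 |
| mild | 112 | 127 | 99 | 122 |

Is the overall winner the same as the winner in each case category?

Critical: Bayview 2/11 = 18.2%, Lakeside 1/8 = 12.5% → Bayview
Severe: Bayview 39/83 = 47.0%, Lakeside 22/61 = 36.1% → Bayview
Moderate: Bayview 20/28 = 71.4%, Lakeside 35/61 = 57.4% → Bayview
Mild: Bayview 112/127 = 88.2%, Lakeside 99/122 = 81.1% → Bayview
Overall: Bayview 173/249 = 69.5%, Lakeside 157/252 = 62.3% → Bayview
Bayview wins overall and in every case group — no reversal.

Yes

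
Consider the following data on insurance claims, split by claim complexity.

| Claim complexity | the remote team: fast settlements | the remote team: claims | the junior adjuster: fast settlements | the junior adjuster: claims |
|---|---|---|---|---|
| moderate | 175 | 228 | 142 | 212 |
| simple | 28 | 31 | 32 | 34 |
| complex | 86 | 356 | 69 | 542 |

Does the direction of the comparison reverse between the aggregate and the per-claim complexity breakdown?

Moderate: the remote team 175/228 = 76.8%, the junior adjuster 142/212 = 67.0% → the remote team
Simple: the remote team 28/31 = 90.3%, the junior adjuster 32/34 = 94.1% → the junior adjuster
Complex: the remote team 86/356 = 24.2%, the junior adjuster 69/542 = 12.7% → the remote team
Overall: the remote team 289/615 = 47.0%, the junior adjuster 243/788 = 30.8% → the remote team
Neither sweeps: the remote team wins 2 of 3 groups, the junior adjuster wins 1. The remote team wins overall but not every group — no Simpson reversal.

No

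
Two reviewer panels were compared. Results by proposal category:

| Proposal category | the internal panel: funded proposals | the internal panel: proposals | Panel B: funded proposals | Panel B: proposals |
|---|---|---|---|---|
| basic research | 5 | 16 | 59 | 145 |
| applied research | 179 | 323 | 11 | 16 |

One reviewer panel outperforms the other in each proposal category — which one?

Panel B

Basic research: the internal panel 5/16 = 31.2%, Panel B 59/145 = 40.7% → Panel B
Applied research: the internal panel 179/323 = 55.4%, Panel B 11/16 = 68.8% → Panel B
Panel B has the higher rate in both groups.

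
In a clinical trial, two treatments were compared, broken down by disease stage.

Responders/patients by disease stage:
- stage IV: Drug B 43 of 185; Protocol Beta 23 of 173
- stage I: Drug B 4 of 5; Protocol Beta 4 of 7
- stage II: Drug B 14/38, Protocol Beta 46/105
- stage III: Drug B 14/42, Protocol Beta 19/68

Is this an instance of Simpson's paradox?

Stage IV: Drug B 43/185 = 23.2%, Protocol Beta 23/173 = 13.3% → Drug B
Stage I: Drug B 4/5 = 80.0%, Protocol Beta 4/7 = 57.1% → Drug B
Stage II: Drug B 14/38 = 36.8%, Protocol Beta 46/105 = 43.8% → Protocol Beta
Stage III: Drug B 14/42 = 33.3%, Protocol Beta 19/68 = 27.9% → Drug B
Overall: Drug B 75/270 = 27.8%, Protocol Beta 92/353 = 26.1% → Drug B
Neither sweeps: Drug B wins 3 of 4 groups, Protocol Beta wins 1. Drug B wins overall but not every group — no Simpson reversal.

No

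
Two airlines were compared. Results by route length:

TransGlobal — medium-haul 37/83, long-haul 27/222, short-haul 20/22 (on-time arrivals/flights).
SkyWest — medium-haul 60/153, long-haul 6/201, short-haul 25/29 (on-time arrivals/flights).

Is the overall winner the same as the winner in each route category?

Medium-haul: TransGlobal 37/83 = 44.6%, SkyWest 60/153 = 39.2% → TransGlobal
Long-haul: TransGlobal 27/222 = 12.2%, SkyWest 6/201 = 3.0% → TransGlobal
Short-haul: TransGlobal 20/22 = 90.9%, SkyWest 25/29 = 86.2% → TransGlobal
Overall: TransGlobal 84/327 = 25.7%, SkyWest 91/383 = 23.8% → TransGlobal
TransGlobal wins overall and in every route group — no reversal.

Yes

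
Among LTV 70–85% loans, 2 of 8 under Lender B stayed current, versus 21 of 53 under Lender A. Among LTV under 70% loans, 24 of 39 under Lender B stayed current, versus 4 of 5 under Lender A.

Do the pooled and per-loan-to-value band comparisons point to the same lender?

LTV 70–85%: Lender B 2/8 = 25.0%, Lender A 21/53 = 39.6% → Lender A
LTV under 70%: Lender B 24/39 = 61.5%, Lender A 4/5 = 80.0% → Lender A
Overall: Lender B 26/47 = 55.3%, Lender A 25/58 = 43.1% → Lender B
Lender A wins each loan-to-value group but Lender B wins overall — the comparison reverses. Lender A's loans skew toward LTV 70–85%, which has a lower base rate.

No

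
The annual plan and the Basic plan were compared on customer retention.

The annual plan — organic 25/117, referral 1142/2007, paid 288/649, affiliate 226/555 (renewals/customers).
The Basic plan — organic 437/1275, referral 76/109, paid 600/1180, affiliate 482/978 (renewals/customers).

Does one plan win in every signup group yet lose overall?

Organic: the annual plan 25/117 = 21.4%, the Basic plan 437/1275 = 34.3% → the Basic plan
Referral: the annual plan 1142/2007 = 56.9%, the Basic plan 76/109 = 69.7% → the Basic plan
Paid: the annual plan 288/649 = 44.4%, the Basic plan 600/1180 = 50.8% → the Basic plan
Affiliate: the annual plan 226/555 = 40.7%, the Basic plan 482/978 = 49.3% → the Basic plan
Overall: the annual plan 1681/3328 = 50.5%, the Basic plan 1595/3542 = 45.0% → the annual plan
The Basic plan wins each signup group but the annual plan wins overall — the comparison reverses. The Basic plan's customers skew toward organic, which has a lower base rate.

Yes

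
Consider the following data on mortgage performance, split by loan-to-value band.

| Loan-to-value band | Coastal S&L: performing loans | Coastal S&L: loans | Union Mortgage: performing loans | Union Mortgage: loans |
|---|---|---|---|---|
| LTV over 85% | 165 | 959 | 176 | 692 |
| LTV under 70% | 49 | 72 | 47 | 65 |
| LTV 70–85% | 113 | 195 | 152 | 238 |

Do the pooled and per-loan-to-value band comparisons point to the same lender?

LTV over 85%: Coastal S&L 165/959 = 17.2%, Union Mortgage 176/692 = 25.4% → Union Mortgage
LTV under 70%: Coastal S&L 49/72 = 68.1%, Union Mortgage 47/65 = 72.3% → Union Mortgage
LTV 70–85%: Coastal S&L 113/195 = 57.9%, Union Mortgage 152/238 = 63.9% → Union Mortgage
Overall: Coastal S&L 327/1226 = 26.7%, Union Mortgage 375/995 = 37.7% → Union Mortgage
Union Mortgage wins overall and in every loan-to-value group — no reversal.

Yes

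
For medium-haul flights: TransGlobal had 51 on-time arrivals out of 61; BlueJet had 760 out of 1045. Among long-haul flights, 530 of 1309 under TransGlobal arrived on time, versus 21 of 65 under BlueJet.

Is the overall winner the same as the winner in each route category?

No

Medium-haul: TransGlobal 51/61 = 83.6%, BlueJet 760/1045 = 72.7% → TransGlobal
Long-haul: TransGlobal 530/1309 = 40.5%, BlueJet 21/65 = 32.3% → TransGlobal
Overall: TransGlobal 581/1370 = 42.4%, BlueJet 781/1110 = 70.4% → BlueJet
TransGlobal wins each route group but BlueJet wins overall — the comparison reverses. TransGlobal's flights skew toward long-haul, which has a lower base rate.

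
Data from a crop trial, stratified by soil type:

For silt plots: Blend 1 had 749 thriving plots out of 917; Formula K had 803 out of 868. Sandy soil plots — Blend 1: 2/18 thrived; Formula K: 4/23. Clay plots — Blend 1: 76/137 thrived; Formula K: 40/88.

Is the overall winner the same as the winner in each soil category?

No

Silt: Blend 1 749/917 = 81.7%, Formula K 803/868 = 92.5% → Formula K
Sandy soil: Blend 1 2/18 = 11.1%, Formula K 4/23 = 17.4% → Formula K
Clay: Blend 1 76/137 = 55.5%, Formula K 40/88 = 45.5% → Blend 1
Overall: Blend 1 827/1072 = 77.1%, Formula K 847/979 = 86.5% → Formula K
Neither sweeps: Blend 1 wins 1 of 3 groups, Formula K wins 2. Formula K wins overall but not every group — no Simpson reversal.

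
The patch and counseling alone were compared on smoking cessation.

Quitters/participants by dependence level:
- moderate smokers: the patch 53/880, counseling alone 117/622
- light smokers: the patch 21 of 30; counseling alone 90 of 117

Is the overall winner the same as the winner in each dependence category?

Moderate smokers: the patch 53/880 = 6.0%, counseling alone 117/622 = 18.8% → counseling alone
Light smokers: the patch 21/30 = 70.0%, counseling alone 90/117 = 76.9% → counseling alone
Overall: the patch 74/910 = 8.1%, counseling alone 207/739 = 28.0% → counseling alone
Counseling alone wins overall and in every dependence group — no reversal.

Yes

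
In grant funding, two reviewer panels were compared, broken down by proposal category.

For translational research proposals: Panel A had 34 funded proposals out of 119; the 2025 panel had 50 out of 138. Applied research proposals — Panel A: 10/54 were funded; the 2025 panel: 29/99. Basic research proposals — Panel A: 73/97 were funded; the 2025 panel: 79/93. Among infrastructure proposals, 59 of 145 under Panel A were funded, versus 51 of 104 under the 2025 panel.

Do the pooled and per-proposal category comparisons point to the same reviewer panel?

Translational research: Panel A 34/119 = 28.6%, the 2025 panel 50/138 = 36.2% → the 2025 panel
Applied research: Panel A 10/54 = 18.5%, the 2025 panel 29/99 = 29.3% → the 2025 panel
Basic research: Panel A 73/97 = 75.3%, the 2025 panel 79/93 = 84.9% → the 2025 panel
Infrastructure: Panel A 59/145 = 40.7%, the 2025 panel 51/104 = 49.0% → the 2025 panel
Overall: Panel A 176/415 = 42.4%, the 2025 panel 209/434 = 48.2% → the 2025 panel
The 2025 panel wins overall and in every proposal group — no reversal.

Yes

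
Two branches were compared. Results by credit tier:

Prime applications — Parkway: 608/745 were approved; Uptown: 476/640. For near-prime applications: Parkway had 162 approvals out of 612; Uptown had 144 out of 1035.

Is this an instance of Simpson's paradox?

No

Prime: Parkway 608/745 = 81.6%, Uptown 476/640 = 74.4% → Parkway
Near-prime: Parkway 162/612 = 26.5%, Uptown 144/1035 = 13.9% → Parkway
Overall: Parkway 770/1357 = 56.7%, Uptown 620/1675 = 37.0% → Parkway
Parkway wins overall and in every credit group — no reversal.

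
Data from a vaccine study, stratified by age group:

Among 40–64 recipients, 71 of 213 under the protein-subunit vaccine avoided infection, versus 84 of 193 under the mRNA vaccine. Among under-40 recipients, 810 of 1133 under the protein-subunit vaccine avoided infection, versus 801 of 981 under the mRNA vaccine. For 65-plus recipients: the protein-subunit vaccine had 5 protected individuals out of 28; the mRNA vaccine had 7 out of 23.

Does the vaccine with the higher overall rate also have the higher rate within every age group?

40–64: the protein-subunit vaccine 71/213 = 33.3%, the mRNA vaccine 84/193 = 43.5% → the mRNA vaccine
Under-40: the protein-subunit vaccine 810/1133 = 71.5%, the mRNA vaccine 801/981 = 81.7% → the mRNA vaccine
65-plus: the protein-subunit vaccine 5/28 = 17.9%, the mRNA vaccine 7/23 = 30.4% → the mRNA vaccine
Overall: the protein-subunit vaccine 886/1374 = 64.5%, the mRNA vaccine 892/1197 = 74.5% → the mRNA vaccine
The mRNA vaccine wins overall and in every age group — no reversal.

Yes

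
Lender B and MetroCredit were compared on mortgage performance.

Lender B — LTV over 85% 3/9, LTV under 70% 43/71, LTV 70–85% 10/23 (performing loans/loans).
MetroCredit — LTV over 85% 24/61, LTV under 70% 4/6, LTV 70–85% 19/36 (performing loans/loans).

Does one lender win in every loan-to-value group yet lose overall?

LTV over 85%: Lender B 3/9 = 33.3%, MetroCredit 24/61 = 39.3% → MetroCredit
LTV under 70%: Lender B 43/71 = 60.6%, MetroCredit 4/6 = 66.7% → MetroCredit
LTV 70–85%: Lender B 10/23 = 43.5%, MetroCredit 19/36 = 52.8% → MetroCredit
Overall: Lender B 56/103 = 54.4%, MetroCredit 47/103 = 45.6% → Lender B
MetroCredit wins each loan-to-value group but Lender B wins overall — the comparison reverses. MetroCredit's loans skew toward LTV over 85%, which has a lower base rate.

Yes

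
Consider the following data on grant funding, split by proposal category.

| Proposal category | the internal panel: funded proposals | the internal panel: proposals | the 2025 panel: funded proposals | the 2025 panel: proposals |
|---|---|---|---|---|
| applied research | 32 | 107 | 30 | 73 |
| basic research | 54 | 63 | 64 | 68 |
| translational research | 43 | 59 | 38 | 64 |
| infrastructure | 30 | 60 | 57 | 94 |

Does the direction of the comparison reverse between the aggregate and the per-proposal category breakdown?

Applied research: the internal panel 32/107 = 29.9%, the 2025 panel 30/73 = 41.1% → the 2025 panel
Basic research: the internal panel 54/63 = 85.7%, the 2025 panel 64/68 = 94.1% → the 2025 panel
Translational research: the internal panel 43/59 = 72.9%, the 2025 panel 38/64 = 59.4% → the internal panel
Infrastructure: the internal panel 30/60 = 50.0%, the 2025 panel 57/94 = 60.6% → the 2025 panel
Overall: the internal panel 159/289 = 55.0%, the 2025 panel 189/299 = 63.2% → the 2025 panel
Neither sweeps: the internal panel wins 1 of 4 groups, the 2025 panel wins 3. The 2025 panel wins overall but not every group — no Simpson reversal.

No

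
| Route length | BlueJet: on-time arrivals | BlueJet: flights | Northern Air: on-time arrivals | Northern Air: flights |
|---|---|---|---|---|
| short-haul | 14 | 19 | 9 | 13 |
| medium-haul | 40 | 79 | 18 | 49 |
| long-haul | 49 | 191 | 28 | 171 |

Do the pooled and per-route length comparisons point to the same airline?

Yes

Short-haul: BlueJet 14/19 = 73.7%, Northern Air 9/13 = 69.2% → BlueJet
Medium-haul: BlueJet 40/79 = 50.6%, Northern Air 18/49 = 36.7% → BlueJet
Long-haul: BlueJet 49/191 = 25.7%, Northern Air 28/171 = 16.4% → BlueJet
Overall: BlueJet 103/289 = 35.6%, Northern Air 55/233 = 23.6% → BlueJet
BlueJet wins overall and in every route group — no reversal.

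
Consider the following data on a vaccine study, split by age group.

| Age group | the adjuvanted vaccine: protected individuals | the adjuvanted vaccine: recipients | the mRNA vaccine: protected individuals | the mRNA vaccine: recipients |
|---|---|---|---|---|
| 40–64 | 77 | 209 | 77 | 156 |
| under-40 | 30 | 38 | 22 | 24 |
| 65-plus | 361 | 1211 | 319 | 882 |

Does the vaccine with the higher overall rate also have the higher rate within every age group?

40–64: the adjuvanted vaccine 77/209 = 36.8%, the mRNA vaccine 77/156 = 49.4% → the mRNA vaccine
Under-40: the adjuvanted vaccine 30/38 = 78.9%, the mRNA vaccine 22/24 = 91.7% → the mRNA vaccine
65-plus: the adjuvanted vaccine 361/1211 = 29.8%, the mRNA vaccine 319/882 = 36.2% → the mRNA vaccine
Overall: the adjuvanted vaccine 468/1458 = 32.1%, the mRNA vaccine 418/1062 = 39.4% → the mRNA vaccine
The mRNA vaccine wins overall and in every age group — no reversal.

Yes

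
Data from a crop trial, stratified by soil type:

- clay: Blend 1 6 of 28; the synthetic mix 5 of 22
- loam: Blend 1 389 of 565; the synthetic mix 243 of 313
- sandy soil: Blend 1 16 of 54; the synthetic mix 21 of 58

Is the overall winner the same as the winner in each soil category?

Clay: Blend 1 6/28 = 21.4%, the synthetic mix 5/22 = 22.7% → the synthetic mix
Loam: Blend 1 389/565 = 68.8%, the synthetic mix 243/313 = 77.6% → the synthetic mix
Sandy soil: Blend 1 16/54 = 29.6%, the synthetic mix 21/58 = 36.2% → the synthetic mix
Overall: Blend 1 411/647 = 63.5%, the synthetic mix 269/393 = 68.4% → the synthetic mix
The synthetic mix wins overall and in every soil group — no reversal.

Yes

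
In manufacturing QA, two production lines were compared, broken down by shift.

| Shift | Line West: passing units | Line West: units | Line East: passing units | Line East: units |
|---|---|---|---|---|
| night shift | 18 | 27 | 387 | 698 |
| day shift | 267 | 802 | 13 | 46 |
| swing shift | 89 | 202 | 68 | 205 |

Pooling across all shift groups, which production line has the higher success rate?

Night shift: Line West 18/27 = 66.7%, Line East 387/698 = 55.4% → Line West
Day shift: Line West 267/802 = 33.3%, Line East 13/46 = 28.3% → Line West
Swing shift: Line West 89/202 = 44.1%, Line East 68/205 = 33.2% → Line West
Overall: Line West 374/1031 = 36.3%, Line East 468/949 = 49.3% → Line East
(Line West wins every shift group but Line East wins overall — Line West's units skew toward the low-rate day shift group.)

Line East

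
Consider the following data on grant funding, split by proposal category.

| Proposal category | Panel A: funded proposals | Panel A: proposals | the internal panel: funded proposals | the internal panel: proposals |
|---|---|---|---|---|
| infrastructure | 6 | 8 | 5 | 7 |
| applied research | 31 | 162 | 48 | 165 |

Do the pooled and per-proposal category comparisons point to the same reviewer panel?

Infrastructure: Panel A 6/8 = 75.0%, the internal panel 5/7 = 71.4% → Panel A
Applied research: Panel A 31/162 = 19.1%, the internal panel 48/165 = 29.1% → the internal panel
Overall: Panel A 37/170 = 21.8%, the internal panel 53/172 = 30.8% → the internal panel
Neither sweeps: Panel A wins 1 of 2 groups, the internal panel wins 1. The internal panel wins overall but not every group — no Simpson reversal.

No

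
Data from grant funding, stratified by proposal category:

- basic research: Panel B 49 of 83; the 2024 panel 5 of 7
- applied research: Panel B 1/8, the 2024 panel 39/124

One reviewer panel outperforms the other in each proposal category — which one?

Basic research: Panel B 49/83 = 59.0%, the 2024 panel 5/7 = 71.4% → the 2024 panel
Applied research: Panel B 1/8 = 12.5%, the 2024 panel 39/124 = 31.5% → the 2024 panel
The 2024 panel has the higher rate in both groups.

the 2024 panel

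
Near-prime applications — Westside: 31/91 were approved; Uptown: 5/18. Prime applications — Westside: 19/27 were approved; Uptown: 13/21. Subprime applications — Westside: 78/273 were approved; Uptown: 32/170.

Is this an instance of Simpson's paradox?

Near-prime: Westside 31/91 = 34.1%, Uptown 5/18 = 27.8% → Westside
Prime: Westside 19/27 = 70.4%, Uptown 13/21 = 61.9% → Westside
Subprime: Westside 78/273 = 28.6%, Uptown 32/170 = 18.8% → Westside
Overall: Westside 128/391 = 32.7%, Uptown 50/209 = 23.9% → Westside
Westside wins overall and in every credit group — no reversal.

No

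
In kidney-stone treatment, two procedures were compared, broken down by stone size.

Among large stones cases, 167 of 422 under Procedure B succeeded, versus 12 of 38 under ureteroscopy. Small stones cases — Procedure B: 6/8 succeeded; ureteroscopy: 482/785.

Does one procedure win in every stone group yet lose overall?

Yes

Large stones: Procedure B 167/422 = 39.6%, ureteroscopy 12/38 = 31.6% → Procedure B
Small stones: Procedure B 6/8 = 75.0%, ureteroscopy 482/785 = 61.4% → Procedure B
Overall: Procedure B 173/430 = 40.2%, ureteroscopy 494/823 = 60.0% → ureteroscopy
Procedure B wins each stone group but ureteroscopy wins overall — the comparison reverses. Procedure B's cases skew toward large stones, which has a lower base rate.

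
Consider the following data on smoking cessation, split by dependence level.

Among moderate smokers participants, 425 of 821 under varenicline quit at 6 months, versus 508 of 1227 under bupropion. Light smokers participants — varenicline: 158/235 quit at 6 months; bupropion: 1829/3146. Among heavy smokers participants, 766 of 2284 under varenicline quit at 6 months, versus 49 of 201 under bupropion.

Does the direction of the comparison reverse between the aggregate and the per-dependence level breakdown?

Moderate smokers: varenicline 425/821 = 51.8%, bupropion 508/1227 = 41.4% → varenicline
Light smokers: varenicline 158/235 = 67.2%, bupropion 1829/3146 = 58.1% → varenicline
Heavy smokers: varenicline 766/2284 = 33.5%, bupropion 49/201 = 24.4% → varenicline
Overall: varenicline 1349/3340 = 40.4%, bupropion 2386/4574 = 52.2% → bupropion
Varenicline wins each dependence group but bupropion wins overall — the comparison reverses. Varenicline's participants skew toward heavy smokers, which has a lower base rate.

Yes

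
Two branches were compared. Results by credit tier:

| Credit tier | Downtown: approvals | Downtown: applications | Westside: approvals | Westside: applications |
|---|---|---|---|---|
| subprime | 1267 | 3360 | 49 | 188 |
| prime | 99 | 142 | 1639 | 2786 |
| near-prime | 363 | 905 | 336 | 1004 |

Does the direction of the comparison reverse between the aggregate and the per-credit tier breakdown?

Yes

Subprime: Downtown 1267/3360 = 37.7%, Westside 49/188 = 26.1% → Downtown
Prime: Downtown 99/142 = 69.7%, Westside 1639/2786 = 58.8% → Downtown
Near-prime: Downtown 363/905 = 40.1%, Westside 336/1004 = 33.5% → Downtown
Overall: Downtown 1729/4407 = 39.2%, Westside 2024/3978 = 50.9% → Westside
Downtown wins each credit group but Westside wins overall — the comparison reverses. Downtown's applications skew toward subprime, which has a lower base rate.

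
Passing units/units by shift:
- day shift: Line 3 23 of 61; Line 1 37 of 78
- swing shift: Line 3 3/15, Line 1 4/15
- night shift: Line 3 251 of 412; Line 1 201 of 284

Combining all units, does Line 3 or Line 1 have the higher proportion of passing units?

Day shift: Line 3 23/61 = 37.7%, Line 1 37/78 = 47.4% → Line 1
Swing shift: Line 3 3/15 = 20.0%, Line 1 4/15 = 26.7% → Line 1
Night shift: Line 3 251/412 = 60.9%, Line 1 201/284 = 70.8% → Line 1
Overall: Line 3 277/488 = 56.8%, Line 1 242/377 = 64.2% → Line 1

Line 1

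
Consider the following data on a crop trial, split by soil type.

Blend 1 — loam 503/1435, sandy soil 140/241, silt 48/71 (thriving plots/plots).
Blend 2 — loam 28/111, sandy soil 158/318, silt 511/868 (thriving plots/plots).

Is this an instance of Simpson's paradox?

Loam: Blend 1 503/1435 = 35.1%, Blend 2 28/111 = 25.2% → Blend 1
Sandy soil: Blend 1 140/241 = 58.1%, Blend 2 158/318 = 49.7% → Blend 1
Silt: Blend 1 48/71 = 67.6%, Blend 2 511/868 = 58.9% → Blend 1
Overall: Blend 1 691/1747 = 39.6%, Blend 2 697/1297 = 53.7% → Blend 2
Blend 1 wins each soil group but Blend 2 wins overall — the comparison reverses. Blend 1's plots skew toward loam, which has a lower base rate.

Yes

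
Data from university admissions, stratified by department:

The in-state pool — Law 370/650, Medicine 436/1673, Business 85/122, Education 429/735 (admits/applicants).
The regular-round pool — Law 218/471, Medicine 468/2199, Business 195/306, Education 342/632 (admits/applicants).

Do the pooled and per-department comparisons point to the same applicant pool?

Law: the in-state pool 370/650 = 56.9%, the regular-round pool 218/471 = 46.3% → the in-state pool
Medicine: the in-state pool 436/1673 = 26.1%, the regular-round pool 468/2199 = 21.3% → the in-state pool
Business: the in-state pool 85/122 = 69.7%, the regular-round pool 195/306 = 63.7% → the in-state pool
Education: the in-state pool 429/735 = 58.4%, the regular-round pool 342/632 = 54.1% → the in-state pool
Overall: the in-state pool 1320/3180 = 41.5%, the regular-round pool 1223/3608 = 33.9% → the in-state pool
The in-state pool wins overall and in every department group — no reversal.

Yes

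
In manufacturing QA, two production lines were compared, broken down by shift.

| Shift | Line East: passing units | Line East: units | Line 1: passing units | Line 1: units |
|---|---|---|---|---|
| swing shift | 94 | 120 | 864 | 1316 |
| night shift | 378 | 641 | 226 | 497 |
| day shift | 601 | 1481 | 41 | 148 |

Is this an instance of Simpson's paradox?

Yes

Swing shift: Line East 94/120 = 78.3%, Line 1 864/1316 = 65.7% → Line East
Night shift: Line East 378/641 = 59.0%, Line 1 226/497 = 45.5% → Line East
Day shift: Line East 601/1481 = 40.6%, Line 1 41/148 = 27.7% → Line East
Overall: Line East 1073/2242 = 47.9%, Line 1 1131/1961 = 57.7% → Line 1
Line East wins each shift group but Line 1 wins overall — the comparison reverses. Line East's units skew toward day shift, which has a lower base rate.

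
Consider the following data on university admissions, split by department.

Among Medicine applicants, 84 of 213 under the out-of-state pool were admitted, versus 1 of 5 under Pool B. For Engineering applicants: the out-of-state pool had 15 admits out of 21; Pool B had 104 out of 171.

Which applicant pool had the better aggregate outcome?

Pool B

Medicine: the out-of-state pool 84/213 = 39.4%, Pool B 1/5 = 20.0% → the out-of-state pool
Engineering: the out-of-state pool 15/21 = 71.4%, Pool B 104/171 = 60.8% → the out-of-state pool
Overall: the out-of-state pool 99/234 = 42.3%, Pool B 105/176 = 59.7% → Pool B
(The out-of-state pool wins every department group but Pool B wins overall — the out-of-state pool's applicants skew toward the low-rate Medicine group.)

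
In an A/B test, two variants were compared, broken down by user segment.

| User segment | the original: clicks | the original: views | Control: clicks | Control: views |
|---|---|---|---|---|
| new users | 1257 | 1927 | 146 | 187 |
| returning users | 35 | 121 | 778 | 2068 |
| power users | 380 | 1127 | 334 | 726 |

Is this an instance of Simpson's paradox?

New users: the original 1257/1927 = 65.2%, Control 146/187 = 78.1% → Control
Returning users: the original 35/121 = 28.9%, Control 778/2068 = 37.6% → Control
Power users: the original 380/1127 = 33.7%, Control 334/726 = 46.0% → Control
Overall: the original 1672/3175 = 52.7%, Control 1258/2981 = 42.2% → the original
Control wins each user group but the original wins overall — the comparison reverses. Control's views skew toward returning users, which has a lower base rate.

Yes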